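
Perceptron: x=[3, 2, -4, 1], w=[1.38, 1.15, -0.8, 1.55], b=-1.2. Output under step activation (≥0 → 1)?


z = (3)·(1.38) + (2)·(1.15) + (-4)·(-0.8) + (1)·(1.55) - 1.2
  = 9.99
step(z) = 1 (z≥0)

1


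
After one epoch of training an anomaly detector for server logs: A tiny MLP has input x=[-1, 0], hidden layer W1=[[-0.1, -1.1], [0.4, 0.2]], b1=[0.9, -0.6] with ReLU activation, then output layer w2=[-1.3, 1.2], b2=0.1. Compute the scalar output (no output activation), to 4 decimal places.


z1[0] = (-0.1)·(-1) + (-1.1)·(0) + 0.9 = 1.0
z1[1] = (0.4)·(-1) + (0.2)·(0) - 0.6 = -1.0
h = ReLU(z1) = [1.0, 0.0]
output = (-1.3)·(1.0) + (1.2)·(0.0) + 0.1 = -1.2

-1.2


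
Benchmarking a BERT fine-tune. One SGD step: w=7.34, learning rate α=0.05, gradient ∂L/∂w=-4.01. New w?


w_new = w - α·∇
= 7.34 - 0.05·-4.01
= 7.34 + 0.2005
= 7.5405

7.5405


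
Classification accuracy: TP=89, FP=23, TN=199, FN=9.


Accuracy = (TP+TN)/(TP+TN+FP+FN)
= (89+199)/(320)
= 288/320 = 90.0%

90.0%


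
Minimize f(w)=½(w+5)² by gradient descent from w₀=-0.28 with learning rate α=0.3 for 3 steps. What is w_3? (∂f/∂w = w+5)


step 1: grad = -0.28+5 = 4.72; w = -0.28 - 0.3·(4.72) = -1.696
step 2: grad = -1.696+5 = 3.304; w = -1.696 - 0.3·(3.304) = -2.6872
step 3: grad = -2.6872+5 = 2.3128; w = -2.6872 - 0.3·(2.3128) = -3.38104

-3.38104


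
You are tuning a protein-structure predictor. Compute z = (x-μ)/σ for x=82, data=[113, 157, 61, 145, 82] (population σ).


μ = 111.6, σ = 36.3736
z = (82 - 111.6)/36.3736 = -0.8138

-0.8138


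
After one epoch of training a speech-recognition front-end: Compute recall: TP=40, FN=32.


Recall = TP/(TP+FN)
= 40/(40+32)
= 40/72 = 55.56%

55.56%


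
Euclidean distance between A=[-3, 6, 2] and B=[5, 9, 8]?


d = √((-3-5)² + (6-9)² + (2-8)²)
  = √(64 + 9 + 36)
  = √109 = 10.4403

10.4403


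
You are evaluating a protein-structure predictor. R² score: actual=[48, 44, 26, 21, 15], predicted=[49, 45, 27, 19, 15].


ȳ = 30.8
SS_res = Σ(y-ŷ)² = 7
SS_tot = Σ(y-ȳ)² = 838.8
R² = 1 - SS_res/SS_tot = 1 - 0.0083 = 0.9917

0.9917


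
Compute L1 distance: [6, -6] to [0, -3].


d = |6-0| + |-6+ 3|
  = 6 + 3
  = 9

9


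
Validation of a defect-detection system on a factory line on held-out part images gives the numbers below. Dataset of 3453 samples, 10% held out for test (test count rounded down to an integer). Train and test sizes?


Test = ⌊3453·10/100⌋ = 345
Train = 3453 - 345 = 3108

Train: 3108, Test: 345


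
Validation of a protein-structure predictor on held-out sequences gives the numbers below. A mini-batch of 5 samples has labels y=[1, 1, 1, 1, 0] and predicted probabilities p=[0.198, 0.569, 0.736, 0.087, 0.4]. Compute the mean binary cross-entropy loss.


L[0] = -ln(0.198) = 1.6195
L[1] = -ln(0.569) = 0.5639
L[2] = -ln(0.736) = 0.3065
L[3] = -ln(0.087) = 2.4418
L[4] = -ln(1-0.4) = -ln(0.6) = 0.5108
mean = (1.6195 + 0.5639 + 0.3065 + 2.4418 + 0.5108)/5 = 1.0885

1.0885


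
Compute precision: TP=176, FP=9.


Precision = TP/(TP+FP)
= 176/(176+9)
= 176/185 = 95.14%

95.14%


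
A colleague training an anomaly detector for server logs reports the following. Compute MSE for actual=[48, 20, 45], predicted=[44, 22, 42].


Squared errors: (48-44)²=16, (20-22)²=4, (45-42)²=9
Sum = 29
MSE = 29/3 = 29/3

29/3


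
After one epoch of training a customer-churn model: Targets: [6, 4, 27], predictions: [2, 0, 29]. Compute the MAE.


Absolute errors: |6-2|=4, |4-0|=4, |27-29|=2
Sum = 10
MAE = 10/3 = 10/3

10/3


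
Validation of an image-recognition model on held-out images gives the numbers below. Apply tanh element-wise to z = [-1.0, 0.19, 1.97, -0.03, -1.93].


tanh(-1.0) = -0.7616
tanh(0.19) = 0.1877
tanh(1.97) = 0.9618
tanh(-0.03) = -0.03
tanh(-1.93) = -0.9587
result = [-0.7616, 0.1877, 0.9618, -0.03, -0.9587]

[-0.7616, 0.1877, 0.9618, -0.03, -0.9587]


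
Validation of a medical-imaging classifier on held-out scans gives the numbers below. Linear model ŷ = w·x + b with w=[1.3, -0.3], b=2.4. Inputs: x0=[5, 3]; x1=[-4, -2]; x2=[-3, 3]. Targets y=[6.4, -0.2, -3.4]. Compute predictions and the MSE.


ŷ0 = (1.3)·(5) + (-0.3)·(3) + 2.4 = 8.0
ŷ1 = (1.3)·(-4) + (-0.3)·(-2) + 2.4 = -2.2
ŷ2 = (1.3)·(-3) + (-0.3)·(3) + 2.4 = -2.4
errors² = [2.56, 4.0, 1.0]
MSE = 7.5600/3 = 2.52

2.52


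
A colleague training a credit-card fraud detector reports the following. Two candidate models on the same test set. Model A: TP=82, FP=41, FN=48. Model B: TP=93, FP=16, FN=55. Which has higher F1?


Model A: P=82/123=0.6667, R=82/130=0.6308, F1=2PR/(P+R)=2TP/(2TP+FP+FN)=164/253=0.6482
Model B: P=93/109=0.8532, R=93/148=0.6284, F1=2PR/(P+R)=2TP/(2TP+FP+FN)=186/257=0.7237
0.6482 < 0.7237 → Model B

Model B


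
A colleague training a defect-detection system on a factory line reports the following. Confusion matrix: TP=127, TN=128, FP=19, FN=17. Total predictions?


Total = TP + TN + FP + FN
= 127 + 128 + 19 + 17
= 291
(Predicted positive: 146, predicted negative: 145)

291


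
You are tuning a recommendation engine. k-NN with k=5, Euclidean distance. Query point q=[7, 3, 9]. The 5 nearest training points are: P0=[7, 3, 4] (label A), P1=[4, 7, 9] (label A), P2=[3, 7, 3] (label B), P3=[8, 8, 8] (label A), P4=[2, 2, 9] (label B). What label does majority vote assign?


d(q,P0) = 5.0  (label A)
d(q,P1) = 5.0  (label A)
d(q,P2) = 8.2462  (label B)
d(q,P3) = 5.1962  (label A)
d(q,P4) = 5.099  (label B)
Votes: A=3, B=2
Majority → A

A


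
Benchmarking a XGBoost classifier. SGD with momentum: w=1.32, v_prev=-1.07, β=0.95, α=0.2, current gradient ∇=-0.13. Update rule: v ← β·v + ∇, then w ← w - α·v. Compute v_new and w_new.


v_new = 0.95·-1.07 - 0.13 = -1.0165 - 0.13 = -1.1465
w_new = 1.32 - 0.2·-1.1465 = 1.32 + 0.2293 = 1.5493

v_new=-1.1465, w_new=1.5493


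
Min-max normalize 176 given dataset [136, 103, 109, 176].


min=103, max=176
(176-103)/(176-103) = 73/73 = 1.0

1.0


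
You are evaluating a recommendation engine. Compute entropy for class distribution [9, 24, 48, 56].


Probabilities: [9/137, 24/137, 48/137, 56/137] ≈ [0.0657, 0.1752, 0.3504, 0.4088]
H = -((9/137)·log₂(9/137) + (24/137)·log₂(24/137) + (48/137)·log₂(48/137) + (56/137)·log₂(56/137))
  = 1.756 bits

1.756 bits


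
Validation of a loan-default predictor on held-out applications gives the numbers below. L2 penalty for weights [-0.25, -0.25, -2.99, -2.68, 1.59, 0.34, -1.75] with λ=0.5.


‖w‖₂² = (-0.25)² + (-0.25)² + (-2.99)² + (-2.68)² + (1.59)² + (0.34)² + (-1.75)²
     = 0.0625 + 0.0625 + 8.9401 + 7.1824 + 2.5281 + 0.1156 + 3.0625
     = 21.9537
λ·‖w‖₂² = 0.5·21.9537 = 10.97685

10.97685


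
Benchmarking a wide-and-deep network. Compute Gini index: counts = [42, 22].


Probabilities: [42/64, 22/64] ≈ [0.6562, 0.3438]
Σpᵢ² = (1764 + 484)/64² = 2248/4096
Gini = 1 - Σpᵢ² = 1 - 2248/4096 = 0.4512

0.4512


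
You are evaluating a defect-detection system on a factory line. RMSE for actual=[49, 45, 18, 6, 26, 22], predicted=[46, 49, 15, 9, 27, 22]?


MSE = 44/6 = 7.3333
RMSE = √(44/6) = 2.708

2.708


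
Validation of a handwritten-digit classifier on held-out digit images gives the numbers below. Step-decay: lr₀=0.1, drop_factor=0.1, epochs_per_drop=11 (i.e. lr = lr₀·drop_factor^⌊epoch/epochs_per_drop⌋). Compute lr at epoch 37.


n_drops = ⌊37/11⌋ = 3
lr = 0.1·0.1^3 = 0.1·0.001 = 0.0001

0.0001


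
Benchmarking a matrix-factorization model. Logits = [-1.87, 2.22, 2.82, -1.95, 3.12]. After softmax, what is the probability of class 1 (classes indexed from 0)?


Exponentials: e^-1.87=0.1541, e^2.22=9.2073, e^2.82=16.7769, e^-1.95=0.1423, e^3.12=22.6464
Sum = 48.927
Softmax = [0.0032, 0.1882, 0.3429, 0.0029, 0.4629]
p[1] = 9.2073/48.927 = 0.1882

0.1882


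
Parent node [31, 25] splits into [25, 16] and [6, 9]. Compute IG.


Parent = [31, 25], H_parent = 0.9917
H_left = 0.965 (n=41), H_right = 0.971 (n=15)
H_children = (41/56)·0.965 + (15/56)·0.971 = 0.9666
IG = 0.9917 - 0.9666 = 0.0251

0.0251


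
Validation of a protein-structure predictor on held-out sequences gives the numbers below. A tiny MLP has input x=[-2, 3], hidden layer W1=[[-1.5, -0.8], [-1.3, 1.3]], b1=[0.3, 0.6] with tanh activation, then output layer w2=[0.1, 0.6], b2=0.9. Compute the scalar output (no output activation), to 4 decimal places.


z1[0] = (-1.5)·(-2) + (-0.8)·(3) + 0.3 = 0.9
z1[1] = (-1.3)·(-2) + (1.3)·(3) + 0.6 = 7.1
h = tanh(z1) = [0.7163, 1.0]
output = (0.1)·(0.7163) + (0.6)·(1.0) + 0.9 = 1.5716

1.5716


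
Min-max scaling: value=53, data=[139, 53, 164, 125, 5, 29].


min=5, max=164
(53-5)/(164-5) = 48/159 = 0.3019

0.3019


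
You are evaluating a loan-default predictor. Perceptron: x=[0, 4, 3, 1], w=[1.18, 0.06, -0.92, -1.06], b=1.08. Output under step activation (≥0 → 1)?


z = (0)·(1.18) + (4)·(0.06) + (3)·(-0.92) + (1)·(-1.06) + 1.08
  = -2.5
step(z) = 0 (z<0)

0


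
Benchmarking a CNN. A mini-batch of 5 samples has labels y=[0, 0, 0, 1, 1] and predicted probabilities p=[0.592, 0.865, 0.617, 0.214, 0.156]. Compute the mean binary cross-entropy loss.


L[0] = -ln(1-0.592) = -ln(0.408) = 0.8965
L[1] = -ln(1-0.865) = -ln(0.135) = 2.0025
L[2] = -ln(1-0.617) = -ln(0.383) = 0.9597
L[3] = -ln(0.214) = 1.5418
L[4] = -ln(0.156) = 1.8579
mean = (0.8965 + 2.0025 + 0.9597 + 1.5418 + 1.8579)/5 = 1.4517

1.4517


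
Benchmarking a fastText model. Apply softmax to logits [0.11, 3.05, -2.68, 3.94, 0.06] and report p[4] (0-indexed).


Exponentials: e^0.11=1.1163, e^3.05=21.1153, e^-2.68=0.0686, e^3.94=51.4186, e^0.06=1.0618
Sum = 74.7806
Softmax = [0.0149, 0.2824, 0.0009, 0.6876, 0.0142]
p[4] = 1.0618/74.7806 = 0.0142

0.0142


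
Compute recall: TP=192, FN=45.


Recall = TP/(TP+FN)
= 192/(192+45)
= 192/237 = 81.01%

81.01%


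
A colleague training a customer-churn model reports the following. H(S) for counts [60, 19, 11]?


Probabilities: [60/90, 19/90, 11/90] ≈ [0.6667, 0.2111, 0.1222]
H = -((60/90)·log₂(60/90) + (19/90)·log₂(19/90) + (11/90)·log₂(11/90))
  = 1.2343 bits

1.2343 bits


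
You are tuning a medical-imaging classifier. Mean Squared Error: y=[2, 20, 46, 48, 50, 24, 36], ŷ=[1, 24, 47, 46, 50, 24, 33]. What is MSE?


Squared errors: (2-1)²=1, (20-24)²=16, (46-47)²=1, (48-46)²=4, (50-50)²=0, (24-24)²=0, (36-33)²=9
Sum = 31
MSE = 31/7 = 31/7

31/7


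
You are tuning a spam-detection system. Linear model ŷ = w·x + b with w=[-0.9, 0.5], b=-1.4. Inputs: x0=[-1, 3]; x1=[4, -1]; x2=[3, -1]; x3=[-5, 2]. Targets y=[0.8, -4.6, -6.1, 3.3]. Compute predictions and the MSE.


ŷ0 = (-0.9)·(-1) + (0.5)·(3) - 1.4 = 1.0
ŷ1 = (-0.9)·(4) + (0.5)·(-1) - 1.4 = -5.5
ŷ2 = (-0.9)·(3) + (0.5)·(-1) - 1.4 = -4.6
ŷ3 = (-0.9)·(-5) + (0.5)·(2) - 1.4 = 4.1
errors² = [0.04, 0.81, 2.25, 0.64]
MSE = 3.7400/4 = 0.935

0.935


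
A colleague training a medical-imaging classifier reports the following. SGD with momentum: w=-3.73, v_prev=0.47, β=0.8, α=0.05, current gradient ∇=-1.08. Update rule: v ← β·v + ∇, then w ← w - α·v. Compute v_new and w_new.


v_new = 0.8·0.47 - 1.08 = 0.376 - 1.08 = -0.704
w_new = -3.73 - 0.05·-0.704 = -3.73 + 0.0352 = -3.6948

v_new=-0.704, w_new=-3.6948


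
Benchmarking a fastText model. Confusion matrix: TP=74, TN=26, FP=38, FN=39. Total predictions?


Total = TP + TN + FP + FN
= 74 + 26 + 38 + 39
= 177
(Predicted positive: 112, predicted negative: 65)

177


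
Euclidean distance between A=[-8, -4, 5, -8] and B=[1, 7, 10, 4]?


d = √((-8-1)² + (-4-7)² + (5-10)² + (-8-4)²)
  = √(81 + 121 + 25 + 144)
  = √371 = 19.2614

19.2614


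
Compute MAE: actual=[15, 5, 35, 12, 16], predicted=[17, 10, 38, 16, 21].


Absolute errors: |15-17|=2, |5-10|=5, |35-38|=3, |12-16|=4, |16-21|=5
Sum = 19
MAE = 19/5 = 19/5

19/5


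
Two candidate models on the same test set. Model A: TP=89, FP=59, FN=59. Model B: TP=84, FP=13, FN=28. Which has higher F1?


Model A: P=89/148=0.6014, R=89/148=0.6014, F1=2PR/(P+R)=2TP/(2TP+FP+FN)=178/296=0.6014
Model B: P=84/97=0.866, R=84/112=0.75, F1=2PR/(P+R)=2TP/(2TP+FP+FN)=168/209=0.8038
0.6014 < 0.8038 → Model B

Model B


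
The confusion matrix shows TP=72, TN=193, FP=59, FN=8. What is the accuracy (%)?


Accuracy = (TP+TN)/(TP+TN+FP+FN)
= (72+193)/(332)
= 265/332 = 79.82%

79.82%


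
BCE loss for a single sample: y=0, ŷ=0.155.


BCE = -[y·ln(p) + (1-y)·ln(1-p)]
= -0 - 1·ln(1-0.155)
= -ln(0.845) = 0.1684

0.1684


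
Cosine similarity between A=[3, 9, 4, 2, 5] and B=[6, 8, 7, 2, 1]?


A·B = 3·6 + 9·8 + 4·7 + 2·2 + 5·1 = 127
‖A‖ = √135 = 11.619, ‖B‖ = √154 = 12.4097
cos = 127/(√135·√154) = 127/√20790 = 0.8808

0.8808


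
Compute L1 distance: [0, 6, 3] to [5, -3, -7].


d = |0-5| + |6+ 3| + |3+ 7|
  = 5 + 9 + 10
  = 24

24


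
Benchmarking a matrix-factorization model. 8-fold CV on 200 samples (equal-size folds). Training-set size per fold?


Fold size = 200/8 = 25
Training per fold = 200 - 25 = 175

175


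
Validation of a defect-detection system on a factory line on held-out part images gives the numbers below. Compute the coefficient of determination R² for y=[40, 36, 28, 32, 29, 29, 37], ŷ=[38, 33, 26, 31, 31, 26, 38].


ȳ = 33
SS_res = Σ(y-ŷ)² = 32
SS_tot = Σ(y-ȳ)² = 132
R² = 1 - SS_res/SS_tot = 1 - 0.2424 = 0.7576

0.7576


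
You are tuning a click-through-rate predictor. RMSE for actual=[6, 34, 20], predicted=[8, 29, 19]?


MSE = 30/3 = 10
RMSE = √(30/3) = 3.1623

3.1623


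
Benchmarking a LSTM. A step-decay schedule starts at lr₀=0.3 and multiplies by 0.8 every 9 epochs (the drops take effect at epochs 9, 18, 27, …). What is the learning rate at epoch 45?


n_drops = ⌊45/9⌋ = 5
lr = 0.3·0.8^5 = 0.3·0.32768 = 0.098304

0.098304


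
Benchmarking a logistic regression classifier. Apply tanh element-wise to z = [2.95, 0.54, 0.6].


tanh(2.95) = 0.9945
tanh(0.54) = 0.493
tanh(0.6) = 0.537
result = [0.9945, 0.493, 0.537]

[0.9945, 0.493, 0.537]


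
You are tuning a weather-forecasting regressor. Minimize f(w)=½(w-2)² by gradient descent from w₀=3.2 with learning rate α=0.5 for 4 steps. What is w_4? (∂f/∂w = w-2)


step 1: grad = 3.2-2 = 1.2; w = 3.2 - 0.5·(1.2) = 2.6
step 2: grad = 2.6-2 = 0.6; w = 2.6 - 0.5·(0.6) = 2.3
step 3: grad = 2.3-2 = 0.3; w = 2.3 - 0.5·(0.3) = 2.15
step 4: grad = 2.15-2 = 0.15; w = 2.15 - 0.5·(0.15) = 2.075

2.075


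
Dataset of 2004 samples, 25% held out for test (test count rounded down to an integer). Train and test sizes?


Test = ⌊2004·25/100⌋ = 501
Train = 2004 - 501 = 1503

Train: 1503, Test: 501


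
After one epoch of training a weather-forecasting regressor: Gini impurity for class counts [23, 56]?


Probabilities: [23/79, 56/79] ≈ [0.2911, 0.7089]
Σpᵢ² = (529 + 3136)/79² = 3665/6241
Gini = 1 - Σpᵢ² = 1 - 3665/6241 = 0.4128

0.4128


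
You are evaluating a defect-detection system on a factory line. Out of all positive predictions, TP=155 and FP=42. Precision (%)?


Precision = TP/(TP+FP)
= 155/(155+42)
= 155/197 = 78.68%

78.68%


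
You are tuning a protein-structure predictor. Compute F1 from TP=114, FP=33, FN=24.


Precision = 114/147 = 0.7755
Recall = 114/138 = 0.8261
F1 = 2·P·R/(P+R) = 2·TP/(2·TP+FP+FN) = 228/(228+33+24) = 228/285 = 0.8

0.8


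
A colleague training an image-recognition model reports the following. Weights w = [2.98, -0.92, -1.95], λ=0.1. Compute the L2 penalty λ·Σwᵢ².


‖w‖₂² = (2.98)² + (-0.92)² + (-1.95)²
     = 8.8804 + 0.8464 + 3.8025
     = 13.5293
λ·‖w‖₂² = 0.1·13.5293 = 1.35293

1.35293


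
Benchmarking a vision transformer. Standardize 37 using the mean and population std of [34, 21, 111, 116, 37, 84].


μ = 67.1667, σ = 38.1463
z = (37 - 67.1667)/38.1463 = -0.7908

-0.7908


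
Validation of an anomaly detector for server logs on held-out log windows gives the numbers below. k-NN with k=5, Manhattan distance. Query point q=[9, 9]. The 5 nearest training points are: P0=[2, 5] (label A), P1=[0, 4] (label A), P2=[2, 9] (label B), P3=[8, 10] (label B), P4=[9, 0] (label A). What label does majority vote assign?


d(q,P0) = 11  (label A)
d(q,P1) = 14  (label A)
d(q,P2) = 7  (label B)
d(q,P3) = 2  (label B)
d(q,P4) = 9  (label A)
Votes: A=3, B=2
Majority → A

A


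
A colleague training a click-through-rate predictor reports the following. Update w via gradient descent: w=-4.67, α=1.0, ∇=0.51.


w_new = w - α·∇
= -4.67 - 1.0·0.51
= -4.67 - 0.51
= -5.18

-5.18


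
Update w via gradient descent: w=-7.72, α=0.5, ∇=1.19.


w_new = w - α·∇
= -7.72 - 0.5·1.19
= -7.72 - 0.595
= -8.315

-8.315


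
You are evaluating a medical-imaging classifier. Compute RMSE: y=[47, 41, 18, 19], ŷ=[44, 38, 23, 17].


MSE = 47/4 = 11.75
RMSE = √(47/4) = 3.4278

3.4278


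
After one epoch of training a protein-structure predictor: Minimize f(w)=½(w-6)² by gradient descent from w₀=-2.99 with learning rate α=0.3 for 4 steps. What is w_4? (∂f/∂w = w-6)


step 1: grad = -2.99-6 = -8.99; w = -2.99 - 0.3·(-8.99) = -0.293
step 2: grad = -0.293-6 = -6.293; w = -0.293 - 0.3·(-6.293) = 1.5949
step 3: grad = 1.5949-6 = -4.4051; w = 1.5949 - 0.3·(-4.4051) = 2.91643
step 4: grad = 2.91643-6 = -3.08357; w = 2.91643 - 0.3·(-3.08357) = 3.841501

3.841501


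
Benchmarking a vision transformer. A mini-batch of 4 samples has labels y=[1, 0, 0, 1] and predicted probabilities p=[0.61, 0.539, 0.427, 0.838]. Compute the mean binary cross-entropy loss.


L[0] = -ln(0.61) = 0.4943
L[1] = -ln(1-0.539) = -ln(0.461) = 0.7744
L[2] = -ln(1-0.427) = -ln(0.573) = 0.5569
L[3] = -ln(0.838) = 0.1767
mean = (0.4943 + 0.7744 + 0.5569 + 0.1767)/4 = 0.5006

0.5006


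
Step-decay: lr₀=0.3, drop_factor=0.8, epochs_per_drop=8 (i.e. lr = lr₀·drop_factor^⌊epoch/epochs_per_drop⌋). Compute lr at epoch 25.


n_drops = ⌊25/8⌋ = 3
lr = 0.3·0.8^3 = 0.3·0.512 = 0.1536

0.1536


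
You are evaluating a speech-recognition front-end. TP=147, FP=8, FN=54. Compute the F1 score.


Precision = 147/155 = 0.9484
Recall = 147/201 = 0.7313
F1 = 2·P·R/(P+R) = 2·TP/(2·TP+FP+FN) = 294/(294+8+54) = 294/356 = 0.8258

0.8258


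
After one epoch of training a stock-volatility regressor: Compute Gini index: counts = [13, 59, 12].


Probabilities: [13/84, 59/84, 12/84] ≈ [0.1548, 0.7024, 0.1429]
Σpᵢ² = (169 + 3481 + 144)/84² = 3794/7056
Gini = 1 - Σpᵢ² = 1 - 3794/7056 = 0.4623

0.4623


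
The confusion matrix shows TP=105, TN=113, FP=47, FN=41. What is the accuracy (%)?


Accuracy = (TP+TN)/(TP+TN+FP+FN)
= (105+113)/(306)
= 218/306 = 71.24%

71.24%


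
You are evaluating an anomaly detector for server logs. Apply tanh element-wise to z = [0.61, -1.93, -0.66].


tanh(0.61) = 0.5441
tanh(-1.93) = -0.9587
tanh(-0.66) = -0.5784
result = [0.5441, -0.9587, -0.5784]

[0.5441, -0.9587, -0.5784]


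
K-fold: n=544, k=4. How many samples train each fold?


Fold size = 544/4 = 136
Training per fold = 544 - 136 = 408

408


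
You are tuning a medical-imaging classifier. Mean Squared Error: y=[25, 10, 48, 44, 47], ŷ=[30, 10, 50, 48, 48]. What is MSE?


Squared errors: (25-30)²=25, (10-10)²=0, (48-50)²=4, (44-48)²=16, (47-48)²=1
Sum = 46
MSE = 46/5 = 46/5

46/5


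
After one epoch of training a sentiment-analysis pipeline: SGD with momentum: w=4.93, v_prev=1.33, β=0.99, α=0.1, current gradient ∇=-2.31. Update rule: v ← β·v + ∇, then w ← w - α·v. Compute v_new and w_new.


v_new = 0.99·1.33 - 2.31 = 1.3167 - 2.31 = -0.9933
w_new = 4.93 - 0.1·-0.9933 = 4.93 + 0.09933 = 5.02933

v_new=-0.9933, w_new=5.02933


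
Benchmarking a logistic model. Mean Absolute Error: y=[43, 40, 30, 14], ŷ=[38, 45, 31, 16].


Absolute errors: |43-38|=5, |40-45|=5, |30-31|=1, |14-16|=2
Sum = 13
MAE = 13/4 = 13/4

13/4


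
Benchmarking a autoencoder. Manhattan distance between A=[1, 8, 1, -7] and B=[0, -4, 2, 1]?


d = |1-0| + |8+ 4| + |1-2| + |-7-1|
  = 1 + 12 + 1 + 8
  = 22

22


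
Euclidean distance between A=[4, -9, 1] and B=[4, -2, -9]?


d = √((4-4)² + (-9+ 2)² + (1+ 9)²)
  = √(0 + 49 + 100)
  = √149 = 12.2066

12.2066


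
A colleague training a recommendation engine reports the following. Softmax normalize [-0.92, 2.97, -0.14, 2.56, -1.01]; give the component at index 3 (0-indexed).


Exponentials: e^-0.92=0.3985, e^2.97=19.4919, e^-0.14=0.8694, e^2.56=12.9358, e^-1.01=0.3642
Sum = 34.0598
Softmax = [0.0117, 0.5723, 0.0255, 0.3798, 0.0107]
p[3] = 12.9358/34.0598 = 0.3798

0.3798


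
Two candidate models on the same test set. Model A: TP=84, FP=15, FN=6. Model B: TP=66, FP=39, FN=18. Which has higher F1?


Model A: P=84/99=0.8485, R=84/90=0.9333, F1=2PR/(P+R)=2TP/(2TP+FP+FN)=168/189=0.8889
Model B: P=66/105=0.6286, R=66/84=0.7857, F1=2PR/(P+R)=2TP/(2TP+FP+FN)=132/189=0.6984
0.8889 > 0.6984 → Model A

Model A


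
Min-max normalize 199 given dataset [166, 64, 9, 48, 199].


min=9, max=199
(199-9)/(199-9) = 190/190 = 1.0

1.0


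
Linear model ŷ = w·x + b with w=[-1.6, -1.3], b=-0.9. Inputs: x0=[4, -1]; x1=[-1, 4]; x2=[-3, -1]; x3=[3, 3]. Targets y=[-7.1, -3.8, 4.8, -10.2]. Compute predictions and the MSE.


ŷ0 = (-1.6)·(4) + (-1.3)·(-1) - 0.9 = -6.0
ŷ1 = (-1.6)·(-1) + (-1.3)·(4) - 0.9 = -4.5
ŷ2 = (-1.6)·(-3) + (-1.3)·(-1) - 0.9 = 5.2
ŷ3 = (-1.6)·(3) + (-1.3)·(3) - 0.9 = -9.6
errors² = [1.21, 0.49, 0.16, 0.36]
MSE = 2.2200/4 = 0.555

0.555


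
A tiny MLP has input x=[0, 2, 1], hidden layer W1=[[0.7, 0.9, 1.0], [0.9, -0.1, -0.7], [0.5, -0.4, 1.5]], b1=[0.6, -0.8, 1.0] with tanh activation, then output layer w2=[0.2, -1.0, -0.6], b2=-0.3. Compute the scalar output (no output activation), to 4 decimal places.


z1[0] = (0.7)·(0) + (0.9)·(2) + (1.0)·(1) + 0.6 = 3.4
z1[1] = (0.9)·(0) + (-0.1)·(2) + (-0.7)·(1) - 0.8 = -1.7
z1[2] = (0.5)·(0) + (-0.4)·(2) + (1.5)·(1) + 1.0 = 1.7
h = tanh(z1) = [0.9978, -0.9354, 0.9354]
output = (0.2)·(0.9978) + (-1.0)·(-0.9354) + (-0.6)·(0.9354) - 0.3 = 0.2737

0.2737


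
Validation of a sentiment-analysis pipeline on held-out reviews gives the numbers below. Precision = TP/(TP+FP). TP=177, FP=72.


Precision = TP/(TP+FP)
= 177/(177+72)
= 177/249 = 71.08%

71.08%


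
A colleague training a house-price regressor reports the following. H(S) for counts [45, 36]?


Probabilities: [45/81, 36/81] ≈ [0.5556, 0.4444]
H = -((45/81)·log₂(45/81) + (36/81)·log₂(36/81))
  = 0.9911 bits

0.9911 bits


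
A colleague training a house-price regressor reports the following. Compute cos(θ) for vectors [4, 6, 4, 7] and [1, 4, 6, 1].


A·B = 4·1 + 6·4 + 4·6 + 7·1 = 59
‖A‖ = √117 = 10.8167, ‖B‖ = √54 = 7.3485
cos = 59/(√117·√54) = 59/√6318 = 0.7423

0.7423


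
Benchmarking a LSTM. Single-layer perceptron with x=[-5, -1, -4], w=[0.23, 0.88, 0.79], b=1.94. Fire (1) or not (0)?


z = (-5)·(0.23) + (-1)·(0.88) + (-4)·(0.79) + 1.94
  = -3.25
step(z) = 0 (z<0)

0


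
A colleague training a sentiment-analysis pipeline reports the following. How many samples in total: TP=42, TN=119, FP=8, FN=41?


Total = TP + TN + FP + FN
= 42 + 119 + 8 + 41
= 210
(Predicted positive: 50, predicted negative: 160)

210


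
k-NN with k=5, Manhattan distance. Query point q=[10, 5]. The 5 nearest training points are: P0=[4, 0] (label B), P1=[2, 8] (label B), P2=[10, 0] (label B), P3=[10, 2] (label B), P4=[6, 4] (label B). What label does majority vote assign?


d(q,P0) = 11  (label B)
d(q,P1) = 11  (label B)
d(q,P2) = 5  (label B)
d(q,P3) = 3  (label B)
d(q,P4) = 5  (label B)
Votes: A=0, B=5
Majority → B

B


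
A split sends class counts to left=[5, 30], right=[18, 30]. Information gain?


Parent = [23, 60], H_parent = 0.8515
H_left = 0.5917 (n=35), H_right = 0.9544 (n=48)
H_children = (35/83)·0.5917 + (48/83)·0.9544 = 0.8015
IG = 0.8515 - 0.8015 = 0.05

0.05


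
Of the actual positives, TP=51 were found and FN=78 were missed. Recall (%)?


Recall = TP/(TP+FN)
= 51/(51+78)
= 51/129 = 39.53%

39.53%


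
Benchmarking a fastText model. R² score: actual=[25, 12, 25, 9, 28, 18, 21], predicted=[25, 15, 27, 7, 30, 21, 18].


ȳ = 19.7143
SS_res = Σ(y-ŷ)² = 39
SS_tot = Σ(y-ȳ)² = 303.43
R² = 1 - SS_res/SS_tot = 1 - 0.1285 = 0.8715

0.8715


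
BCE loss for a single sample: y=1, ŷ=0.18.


BCE = -[y·ln(p) + (1-y)·ln(1-p)]
= -1·ln(0.18) - 0
= -ln(0.18) = 1.7148

1.7148


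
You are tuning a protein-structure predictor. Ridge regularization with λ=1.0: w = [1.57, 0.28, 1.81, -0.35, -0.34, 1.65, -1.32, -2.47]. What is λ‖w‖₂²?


‖w‖₂² = (1.57)² + (0.28)² + (1.81)² + (-0.35)² + (-0.34)² + (1.65)² + (-1.32)² + (-2.47)²
     = 2.4649 + 0.0784 + 3.2761 + 0.1225 + 0.1156 + 2.7225 + 1.7424 + 6.1009
     = 16.6233
λ·‖w‖₂² = 1.0·16.6233 = 16.6233

16.6233


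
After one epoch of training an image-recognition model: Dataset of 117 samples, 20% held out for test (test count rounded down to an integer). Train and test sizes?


Test = ⌊117·20/100⌋ = 23
Train = 117 - 23 = 94

Train: 94, Test: 23


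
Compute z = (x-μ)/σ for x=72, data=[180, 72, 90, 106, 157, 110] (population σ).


μ = 119.1667, σ = 37.5607
z = (72 - 119.1667)/37.5607 = -1.2557

-1.2557


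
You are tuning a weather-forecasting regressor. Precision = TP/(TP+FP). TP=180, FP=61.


Precision = TP/(TP+FP)
= 180/(180+61)
= 180/241 = 74.69%

74.69%


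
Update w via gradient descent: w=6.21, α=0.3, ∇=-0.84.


w_new = w - α·∇
= 6.21 - 0.3·-0.84
= 6.21 + 0.252
= 6.462

6.462


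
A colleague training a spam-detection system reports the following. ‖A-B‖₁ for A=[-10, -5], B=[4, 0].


d = |-10-4| + |-5-0|
  = 14 + 5
  = 19

19


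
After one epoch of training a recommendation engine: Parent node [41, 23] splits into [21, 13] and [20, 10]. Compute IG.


Parent = [41, 23], H_parent = 0.9422
H_left = 0.9597 (n=34), H_right = 0.9183 (n=30)
H_children = (34/64)·0.9597 + (30/64)·0.9183 = 0.9403
IG = 0.9422 - 0.9403 = 0.0019

0.0019


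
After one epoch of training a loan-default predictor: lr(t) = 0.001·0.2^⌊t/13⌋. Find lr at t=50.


n_drops = ⌊50/13⌋ = 3
lr = 0.001·0.2^3 = 0.001·0.008 = 0.000008

0.000008


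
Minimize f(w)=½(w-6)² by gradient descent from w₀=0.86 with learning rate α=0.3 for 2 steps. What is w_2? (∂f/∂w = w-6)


step 1: grad = 0.86-6 = -5.14; w = 0.86 - 0.3·(-5.14) = 2.402
step 2: grad = 2.402-6 = -3.598; w = 2.402 - 0.3·(-3.598) = 3.4814

3.4814


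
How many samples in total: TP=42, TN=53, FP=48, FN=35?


Total = TP + TN + FP + FN
= 42 + 53 + 48 + 35
= 178
(Predicted positive: 90, predicted negative: 88)

178


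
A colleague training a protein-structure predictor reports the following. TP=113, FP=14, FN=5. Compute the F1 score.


Precision = 113/127 = 0.8898
Recall = 113/118 = 0.9576
F1 = 2·P·R/(P+R) = 2·TP/(2·TP+FP+FN) = 226/(226+14+5) = 226/245 = 0.9224

0.9224


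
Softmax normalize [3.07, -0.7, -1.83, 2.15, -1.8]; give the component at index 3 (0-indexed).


Exponentials: e^3.07=21.5419, e^-0.7=0.4966, e^-1.83=0.1604, e^2.15=8.5849, e^-1.8=0.1653
Sum = 30.9491
Softmax = [0.696, 0.016, 0.0052, 0.2774, 0.0053]
p[3] = 8.5849/30.9491 = 0.2774

0.2774


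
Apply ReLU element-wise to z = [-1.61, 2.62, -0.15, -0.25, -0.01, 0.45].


ReLU(-1.61) = max(0, -1.61) = 0.0
ReLU(2.62) = max(0, 2.62) = 2.62
ReLU(-0.15) = max(0, -0.15) = 0.0
ReLU(-0.25) = max(0, -0.25) = 0.0
ReLU(-0.01) = max(0, -0.01) = 0.0
ReLU(0.45) = max(0, 0.45) = 0.45
result = [0.0, 2.62, 0.0, 0.0, 0.0, 0.45]

[0.0, 2.62, 0.0, 0.0, 0.0, 0.45]


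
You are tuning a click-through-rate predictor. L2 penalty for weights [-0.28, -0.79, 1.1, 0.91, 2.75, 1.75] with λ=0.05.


‖w‖₂² = (-0.28)² + (-0.79)² + (1.1)² + (0.91)² + (2.75)² + (1.75)²
     = 0.0784 + 0.6241 + 1.21 + 0.8281 + 7.5625 + 3.0625
     = 13.3656
λ·‖w‖₂² = 0.05·13.3656 = 0.66828

0.66828


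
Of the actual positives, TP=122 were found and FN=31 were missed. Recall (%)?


Recall = TP/(TP+FN)
= 122/(122+31)
= 122/153 = 79.74%

79.74%


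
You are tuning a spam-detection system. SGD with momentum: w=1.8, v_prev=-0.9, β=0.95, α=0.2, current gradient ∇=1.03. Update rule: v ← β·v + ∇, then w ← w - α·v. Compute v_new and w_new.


v_new = 0.95·-0.9 + 1.03 = -0.855 + 1.03 = 0.175
w_new = 1.8 - 0.2·0.175 = 1.8 - 0.035 = 1.765

v_new=0.175, w_new=1.765


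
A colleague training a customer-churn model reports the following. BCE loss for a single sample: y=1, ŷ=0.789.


BCE = -[y·ln(p) + (1-y)·ln(1-p)]
= -1·ln(0.789) - 0
= -ln(0.789) = 0.237

0.237


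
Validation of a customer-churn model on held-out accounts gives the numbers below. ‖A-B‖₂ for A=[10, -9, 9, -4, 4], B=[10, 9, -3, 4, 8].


d = √((10-10)² + (-9-9)² + (9+ 3)² + (-4-4)² + (4-8)²)
  = √(0 + 324 + 144 + 64 + 16)
  = √548 = 23.4094

23.4094


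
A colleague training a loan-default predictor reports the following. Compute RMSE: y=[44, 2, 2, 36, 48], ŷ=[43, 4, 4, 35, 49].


MSE = 11/5 = 2.2
RMSE = √(11/5) = 1.4832

1.4832


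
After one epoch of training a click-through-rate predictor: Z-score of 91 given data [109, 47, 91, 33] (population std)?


μ = 70, σ = 31.0644
z = (91 - 70)/31.0644 = 0.676

0.676


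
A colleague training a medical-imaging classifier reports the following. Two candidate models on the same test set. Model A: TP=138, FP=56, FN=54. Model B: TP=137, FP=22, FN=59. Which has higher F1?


Model A: P=138/194=0.7113, R=138/192=0.7188, F1=2PR/(P+R)=2TP/(2TP+FP+FN)=276/386=0.715
Model B: P=137/159=0.8616, R=137/196=0.699, F1=2PR/(P+R)=2TP/(2TP+FP+FN)=274/355=0.7718
0.715 < 0.7718 → Model B

Model B


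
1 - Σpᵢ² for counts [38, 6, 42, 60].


Probabilities: [38/146, 6/146, 42/146, 60/146] ≈ [0.2603, 0.0411, 0.2877, 0.411]
Σpᵢ² = (1444 + 36 + 1764 + 3600)/146² = 6844/21316
Gini = 1 - Σpᵢ² = 1 - 6844/21316 = 0.6789

0.6789


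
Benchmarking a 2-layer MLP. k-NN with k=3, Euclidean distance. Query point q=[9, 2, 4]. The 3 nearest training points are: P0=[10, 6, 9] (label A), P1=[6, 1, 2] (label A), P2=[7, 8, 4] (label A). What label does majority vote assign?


d(q,P0) = 6.4807  (label A)
d(q,P1) = 3.7417  (label A)
d(q,P2) = 6.3246  (label A)
Votes: A=3, B=0
Majority → A

A


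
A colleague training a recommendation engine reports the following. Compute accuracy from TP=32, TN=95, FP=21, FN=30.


Accuracy = (TP+TN)/(TP+TN+FP+FN)
= (32+95)/(178)
= 127/178 = 71.35%

71.35%


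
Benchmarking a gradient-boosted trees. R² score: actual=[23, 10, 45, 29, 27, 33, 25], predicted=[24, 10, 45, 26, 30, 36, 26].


ȳ = 27.4286
SS_res = Σ(y-ŷ)² = 29
SS_tot = Σ(y-ȳ)² = 671.71
R² = 1 - SS_res/SS_tot = 1 - 0.0432 = 0.9568

0.9568


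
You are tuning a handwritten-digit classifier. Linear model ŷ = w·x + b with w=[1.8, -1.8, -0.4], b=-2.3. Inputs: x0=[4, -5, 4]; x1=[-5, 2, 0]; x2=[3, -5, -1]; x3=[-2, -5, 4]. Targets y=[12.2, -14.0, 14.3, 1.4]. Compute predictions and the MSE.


ŷ0 = (1.8)·(4) + (-1.8)·(-5) + (-0.4)·(4) - 2.3 = 12.3
ŷ1 = (1.8)·(-5) + (-1.8)·(2) + (-0.4)·(0) - 2.3 = -14.9
ŷ2 = (1.8)·(3) + (-1.8)·(-5) + (-0.4)·(-1) - 2.3 = 12.5
ŷ3 = (1.8)·(-2) + (-1.8)·(-5) + (-0.4)·(4) - 2.3 = 1.5
errors² = [0.01, 0.81, 3.24, 0.01]
MSE = 4.0700/4 = 1.0175

1.0175


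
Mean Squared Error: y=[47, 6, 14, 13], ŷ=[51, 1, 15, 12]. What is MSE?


Squared errors: (47-51)²=16, (6-1)²=25, (14-15)²=1, (13-12)²=1
Sum = 43
MSE = 43/4 = 43/4

43/4


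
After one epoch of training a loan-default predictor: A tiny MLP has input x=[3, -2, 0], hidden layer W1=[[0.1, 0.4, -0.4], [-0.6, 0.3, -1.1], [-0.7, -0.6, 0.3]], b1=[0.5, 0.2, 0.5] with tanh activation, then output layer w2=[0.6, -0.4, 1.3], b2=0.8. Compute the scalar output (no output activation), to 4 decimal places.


z1[0] = (0.1)·(3) + (0.4)·(-2) + (-0.4)·(0) + 0.5 = 0.0
z1[1] = (-0.6)·(3) + (0.3)·(-2) + (-1.1)·(0) + 0.2 = -2.2
z1[2] = (-0.7)·(3) + (-0.6)·(-2) + (0.3)·(0) + 0.5 = -0.4
h = tanh(z1) = [0.0, -0.9757, -0.3799]
output = (0.6)·(0.0) + (-0.4)·(-0.9757) + (1.3)·(-0.3799) + 0.8 = 0.6964

0.6964


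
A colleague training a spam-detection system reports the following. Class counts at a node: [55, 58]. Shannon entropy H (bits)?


Probabilities: [55/113, 58/113] ≈ [0.4867, 0.5133]
H = -((55/113)·log₂(55/113) + (58/113)·log₂(58/113))
  = 0.9995 bits

0.9995 bits


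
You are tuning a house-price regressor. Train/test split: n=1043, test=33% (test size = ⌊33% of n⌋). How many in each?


Test = ⌊1043·33/100⌋ = 344
Train = 1043 - 344 = 699

Train: 699, Test: 344


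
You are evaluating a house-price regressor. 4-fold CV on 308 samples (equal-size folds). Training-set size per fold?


Fold size = 308/4 = 77
Training per fold = 308 - 77 = 231

231


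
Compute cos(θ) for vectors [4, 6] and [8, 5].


A·B = 4·8 + 6·5 = 62
‖A‖ = √52 = 7.2111, ‖B‖ = √89 = 9.434
cos = 62/(√52·√89) = 62/√4628 = 0.9114

0.9114


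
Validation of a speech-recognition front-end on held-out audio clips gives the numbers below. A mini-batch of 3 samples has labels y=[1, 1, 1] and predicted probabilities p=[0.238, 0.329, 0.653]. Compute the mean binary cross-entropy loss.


L[0] = -ln(0.238) = 1.4355
L[1] = -ln(0.329) = 1.1117
L[2] = -ln(0.653) = 0.4262
mean = (1.4355 + 1.1117 + 0.4262)/3 = 0.9911

0.9911


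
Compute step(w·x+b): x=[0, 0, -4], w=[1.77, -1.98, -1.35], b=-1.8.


z = (0)·(1.77) + (0)·(-1.98) + (-4)·(-1.35) - 1.8
  = 3.6
step(z) = 1 (z≥0)

1


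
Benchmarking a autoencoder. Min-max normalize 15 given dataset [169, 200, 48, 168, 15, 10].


min=10, max=200
(15-10)/(200-10) = 5/190 = 0.0263

0.0263


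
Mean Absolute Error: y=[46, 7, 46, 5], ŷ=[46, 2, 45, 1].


Absolute errors: |46-46|=0, |7-2|=5, |46-45|=1, |5-1|=4
Sum = 10
MAE = 10/4 = 5/2

5/2


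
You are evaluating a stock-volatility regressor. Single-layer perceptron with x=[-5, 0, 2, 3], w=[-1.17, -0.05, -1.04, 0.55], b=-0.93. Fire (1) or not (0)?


z = (-5)·(-1.17) + (0)·(-0.05) + (2)·(-1.04) + (3)·(0.55) - 0.93
  = 4.49
step(z) = 1 (z≥0)

1


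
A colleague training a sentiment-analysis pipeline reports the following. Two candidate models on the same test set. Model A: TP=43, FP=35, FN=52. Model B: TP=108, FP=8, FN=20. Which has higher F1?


Model A: P=43/78=0.5513, R=43/95=0.4526, F1=2PR/(P+R)=2TP/(2TP+FP+FN)=86/173=0.4971
Model B: P=108/116=0.931, R=108/128=0.8438, F1=2PR/(P+R)=2TP/(2TP+FP+FN)=216/244=0.8852
0.4971 < 0.8852 → Model B

Model B


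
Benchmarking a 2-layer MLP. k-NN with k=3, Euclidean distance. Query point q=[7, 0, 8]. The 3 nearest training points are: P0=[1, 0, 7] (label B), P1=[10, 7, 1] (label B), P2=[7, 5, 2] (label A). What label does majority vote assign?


d(q,P0) = 6.0828  (label B)
d(q,P1) = 10.3441  (label B)
d(q,P2) = 7.8102  (label A)
Votes: A=1, B=2
Majority → B

B


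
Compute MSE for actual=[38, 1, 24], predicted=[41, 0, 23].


Squared errors: (38-41)²=9, (1-0)²=1, (24-23)²=1
Sum = 11
MSE = 11/3 = 11/3

11/3


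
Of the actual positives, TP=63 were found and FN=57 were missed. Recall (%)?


Recall = TP/(TP+FN)
= 63/(63+57)
= 63/120 = 52.5%

52.5%


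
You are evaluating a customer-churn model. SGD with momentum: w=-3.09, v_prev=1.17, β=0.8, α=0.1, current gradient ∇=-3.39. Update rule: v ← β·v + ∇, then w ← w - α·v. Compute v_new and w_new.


v_new = 0.8·1.17 - 3.39 = 0.936 - 3.39 = -2.454
w_new = -3.09 - 0.1·-2.454 = -3.09 + 0.2454 = -2.8446

v_new=-2.454, w_new=-2.8446


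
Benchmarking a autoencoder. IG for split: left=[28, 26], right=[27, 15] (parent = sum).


Parent = [55, 41], H_parent = 0.9846
H_left = 0.999 (n=54), H_right = 0.9403 (n=42)
H_children = (54/96)·0.999 + (42/96)·0.9403 = 0.9733
IG = 0.9846 - 0.9733 = 0.0113

0.0113


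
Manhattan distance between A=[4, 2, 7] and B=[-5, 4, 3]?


d = |4+ 5| + |2-4| + |7-3|
  = 9 + 2 + 4
  = 15

15


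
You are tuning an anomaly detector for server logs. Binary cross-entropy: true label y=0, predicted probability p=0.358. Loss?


BCE = -[y·ln(p) + (1-y)·ln(1-p)]
= -0 - 1·ln(1-0.358)
= -ln(0.642) = 0.4432

0.4432


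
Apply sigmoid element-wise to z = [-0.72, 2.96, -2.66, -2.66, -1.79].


σ(-0.72) = 1/(1+e^0.72) = 0.3274
σ(2.96) = 1/(1+e^-2.96) = 0.9507
σ(-2.66) = 1/(1+e^2.66) = 0.0654
σ(-2.66) = 1/(1+e^2.66) = 0.0654
σ(-1.79) = 1/(1+e^1.79) = 0.1431
result = [0.3274, 0.9507, 0.0654, 0.0654, 0.1431]

[0.3274, 0.9507, 0.0654, 0.0654, 0.1431]


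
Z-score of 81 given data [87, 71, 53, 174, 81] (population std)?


μ = 93.2, σ = 42.0114
z = (81 - 93.2)/42.0114 = -0.2904

-0.2904


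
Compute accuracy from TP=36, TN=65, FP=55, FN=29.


Accuracy = (TP+TN)/(TP+TN+FP+FN)
= (36+65)/(185)
= 101/185 = 54.59%

54.59%


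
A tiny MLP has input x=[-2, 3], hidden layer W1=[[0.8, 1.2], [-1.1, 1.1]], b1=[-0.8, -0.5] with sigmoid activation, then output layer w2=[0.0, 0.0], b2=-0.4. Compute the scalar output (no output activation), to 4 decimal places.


z1[0] = (0.8)·(-2) + (1.2)·(3) - 0.8 = 1.2
z1[1] = (-1.1)·(-2) + (1.1)·(3) - 0.5 = 5.0
h = sigmoid(z1) = [0.7685, 0.9933]
output = (0.0)·(0.7685) + (0.0)·(0.9933) - 0.4 = -0.4

-0.4


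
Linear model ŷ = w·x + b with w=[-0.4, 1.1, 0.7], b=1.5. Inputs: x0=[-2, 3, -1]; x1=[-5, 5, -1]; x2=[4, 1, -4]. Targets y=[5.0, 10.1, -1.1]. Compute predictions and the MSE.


ŷ0 = (-0.4)·(-2) + (1.1)·(3) + (0.7)·(-1) + 1.5 = 4.9
ŷ1 = (-0.4)·(-5) + (1.1)·(5) + (0.7)·(-1) + 1.5 = 8.3
ŷ2 = (-0.4)·(4) + (1.1)·(1) + (0.7)·(-4) + 1.5 = -1.8
errors² = [0.01, 3.24, 0.49]
MSE = 3.7400/3 = 1.2467

1.2467


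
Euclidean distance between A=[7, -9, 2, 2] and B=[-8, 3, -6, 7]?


d = √((7+ 8)² + (-9-3)² + (2+ 6)² + (2-7)²)
  = √(225 + 144 + 64 + 25)
  = √458 = 21.4009

21.4009


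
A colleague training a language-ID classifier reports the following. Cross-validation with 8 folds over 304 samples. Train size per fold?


Fold size = 304/8 = 38
Training per fold = 304 - 38 = 266

266


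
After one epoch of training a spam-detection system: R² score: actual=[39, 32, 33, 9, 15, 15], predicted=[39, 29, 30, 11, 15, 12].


ȳ = 23.8333
SS_res = Σ(y-ŷ)² = 31
SS_tot = Σ(y-ȳ)² = 756.83
R² = 1 - SS_res/SS_tot = 1 - 0.041 = 0.959

0.959


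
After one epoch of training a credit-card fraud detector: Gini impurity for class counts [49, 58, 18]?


Probabilities: [49/125, 58/125, 18/125] ≈ [0.392, 0.464, 0.144]
Σpᵢ² = (2401 + 3364 + 324)/125² = 6089/15625
Gini = 1 - Σpᵢ² = 1 - 6089/15625 = 0.6103

0.6103


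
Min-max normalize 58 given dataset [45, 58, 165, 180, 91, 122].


min=45, max=180
(58-45)/(180-45) = 13/135 = 0.0963

0.0963


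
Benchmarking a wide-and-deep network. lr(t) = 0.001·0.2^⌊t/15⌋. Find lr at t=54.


n_drops = ⌊54/15⌋ = 3
lr = 0.001·0.2^3 = 0.001·0.008 = 0.000008

0.000008


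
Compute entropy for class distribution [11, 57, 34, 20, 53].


Probabilities: [11/175, 57/175, 34/175, 20/175, 53/175] ≈ [0.0629, 0.3257, 0.1943, 0.1143, 0.3029]
H = -((11/175)·log₂(11/175) + (57/175)·log₂(57/175) + (34/175)·log₂(34/175) + (20/175)·log₂(20/175) + (53/175)·log₂(53/175))
  = 2.1168 bits

2.1168 bits


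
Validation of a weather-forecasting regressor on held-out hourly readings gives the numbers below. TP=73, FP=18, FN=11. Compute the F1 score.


Precision = 73/91 = 0.8022
Recall = 73/84 = 0.869
F1 = 2·P·R/(P+R) = 2·TP/(2·TP+FP+FN) = 146/(146+18+11) = 146/175 = 0.8343

0.8343
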